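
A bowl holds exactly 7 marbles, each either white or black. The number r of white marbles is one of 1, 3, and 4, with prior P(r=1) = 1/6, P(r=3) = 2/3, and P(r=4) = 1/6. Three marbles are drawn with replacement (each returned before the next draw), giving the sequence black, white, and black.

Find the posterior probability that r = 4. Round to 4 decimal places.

Under each hypothesis, the probability of the observed sequence is: P(data | r = 1) = (6/7)(1/7)(6/7) = 36/343; P(data | r = 3) = (4/7)(3/7)(4/7) = 48/343; P(data | r = 4) = (3/7)(4/7)(3/7) = 36/343.
Weighting by the prior gives 1/6 · 36/343 = 6/343, 2/3 · 48/343 = 32/343, 1/6 · 36/343 = 6/343; summing to 44/343.
By Bayes' rule, P(r = 4 | data) = (6/343) / (44/343) = 3/22.

0.1364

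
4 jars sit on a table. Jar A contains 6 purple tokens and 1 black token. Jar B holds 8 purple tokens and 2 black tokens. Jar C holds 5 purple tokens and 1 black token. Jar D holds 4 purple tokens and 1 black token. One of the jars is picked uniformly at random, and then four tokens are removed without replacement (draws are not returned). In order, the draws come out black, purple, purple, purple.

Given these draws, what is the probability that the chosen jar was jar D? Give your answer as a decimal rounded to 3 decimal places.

Under each hypothesis, the probability of the observed sequence is: P(data | jar A) = (1/7)(6/6)(5/5)(4/4) = 1/7; P(data | jar B) = (2/10)(8/9)(7/8)(6/7) = 2/15; P(data | jar C) = (1/6)(5/5)(4/4)(3/3) = 1/6; P(data | jar D) = (1/5)(4/4)(3/3)(2/2) = 1/5.
The prior-weighted likelihoods are 1/4 · 1/7 = 1/28, 1/4 · 2/15 = 1/30, 1/4 · 1/6 = 1/24, 1/4 · 1/5 = 1/20; these sum to 9/56.
By Bayes' rule, P(jar D | data) = (1/20) / (9/56) = 14/45.

0.311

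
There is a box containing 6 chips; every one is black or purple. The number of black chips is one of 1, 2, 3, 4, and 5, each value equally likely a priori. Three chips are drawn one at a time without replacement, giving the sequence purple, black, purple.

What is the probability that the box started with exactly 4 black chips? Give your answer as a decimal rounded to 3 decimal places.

0.114

Compute the likelihood of the observed sequence for each case: P(data | r = 1) = (5/6)(1/5)(4/4) = 1/6; P(data | r = 2) = (4/6)(2/5)(3/4) = 1/5; P(data | r = 3) = (3/6)(3/5)(2/4) = 3/20; P(data | r = 4) = (2/6)(4/5)(1/4) = 1/15; P(data | r = 5) = (1/6)(5/5)(0/4) = 0.
The prior-weighted likelihoods are 1/5 · 1/6 = 1/30, 1/5 · 1/5 = 1/25, 1/5 · 3/20 = 3/100, 1/5 · 1/15 = 1/75, 1/5 · 0 = 0; these sum to 7/60.
So P(r = 4 | data) = (1/75) / (7/60) = 4/35.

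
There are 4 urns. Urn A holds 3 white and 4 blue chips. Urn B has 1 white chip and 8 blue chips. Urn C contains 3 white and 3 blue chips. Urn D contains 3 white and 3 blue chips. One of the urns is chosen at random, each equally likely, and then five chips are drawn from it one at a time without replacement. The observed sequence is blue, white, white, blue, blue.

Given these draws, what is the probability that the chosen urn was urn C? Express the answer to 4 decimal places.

The likelihood of the observed sequence under each hypothesis: P(data | urn A) = (4/7)(3/6)(2/5)(3/4)(2/3) = 2/35; P(data | urn B) = (8/9)(1/8)(0/7) = 0; P(data | urn C) = (3/6)(3/5)(2/4)(2/3)(1/2) = 1/20; P(data | urn D) = (3/6)(3/5)(2/4)(2/3)(1/2) = 1/20.
The prior-weighted likelihoods are 1/4 · 2/35 = 1/70, 1/4 · 0 = 0, 1/4 · 1/20 = 1/80, 1/4 · 1/20 = 1/80; with total 11/280.
So P(urn C | data) = (1/80) / (11/280) = 7/22.

0.3182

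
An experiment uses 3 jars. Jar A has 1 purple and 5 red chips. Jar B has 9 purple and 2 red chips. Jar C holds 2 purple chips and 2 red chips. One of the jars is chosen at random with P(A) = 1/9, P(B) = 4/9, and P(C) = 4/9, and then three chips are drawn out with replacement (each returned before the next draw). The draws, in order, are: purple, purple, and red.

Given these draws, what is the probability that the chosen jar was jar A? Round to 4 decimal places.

0.0229

The likelihood of the observed sequence under each hypothesis: P(data | jar A) = (1/6)(1/6)(5/6) = 0.023148; P(data | jar B) = (9/11)(9/11)(2/11) = 0.12171; P(data | jar C) = (2/4)(2/4)(2/4) = 0.125.
Weighting by the prior gives 1/9 · 0.023148 = 0.002572, 4/9 · 0.12171 = 0.054095, 4/9 · 0.125 = 0.055556; summing to 0.11222.
By Bayes' rule, P(jar A | data) = (0.002572) / (0.11222) = 0.022919.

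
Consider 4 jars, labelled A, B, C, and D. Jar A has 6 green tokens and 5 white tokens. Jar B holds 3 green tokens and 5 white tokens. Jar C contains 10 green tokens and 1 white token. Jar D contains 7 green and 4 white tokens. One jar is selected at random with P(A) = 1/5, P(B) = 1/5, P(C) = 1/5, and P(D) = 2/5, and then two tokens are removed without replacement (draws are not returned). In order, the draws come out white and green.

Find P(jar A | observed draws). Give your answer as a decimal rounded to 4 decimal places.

Under each hypothesis, the probability of the observed sequence is: P(data | jar A) = (5/11)(6/10) = 0.27273; P(data | jar B) = (5/8)(3/7) = 0.26786; P(data | jar C) = (1/11)(10/10) = 0.090909; P(data | jar D) = (4/11)(7/10) = 0.25455.
The prior-weighted likelihoods are 1/5 · 0.27273 = 0.054545, 1/5 · 0.26786 = 0.053571, 1/5 · 0.090909 = 0.018182, 2/5 · 0.25455 = 0.10182; with total 0.22812.
So P(jar A | data) = (0.054545) / (0.22812) = 0.23911.

0.2391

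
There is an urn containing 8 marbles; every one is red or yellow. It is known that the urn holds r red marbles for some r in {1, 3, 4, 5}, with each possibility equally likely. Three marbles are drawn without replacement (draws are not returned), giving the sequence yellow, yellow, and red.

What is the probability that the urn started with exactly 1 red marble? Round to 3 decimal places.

For each hypothesis, P(data | H) works out to: P(data | r = 1) = (7/8)(6/7)(1/6) = 1/8; P(data | r = 3) = (5/8)(4/7)(3/6) = 5/28; P(data | r = 4) = (4/8)(3/7)(4/6) = 1/7; P(data | r = 5) = (3/8)(2/7)(5/6) = 5/56.
The prior-weighted likelihoods are 1/4 · 1/8 = 1/32, 1/4 · 5/28 = 5/112, 1/4 · 1/7 = 1/28, 1/4 · 5/56 = 5/224; summing to 15/112.
By Bayes' rule, P(r = 1 | data) = (1/32) / (15/112) = 7/30.

0.233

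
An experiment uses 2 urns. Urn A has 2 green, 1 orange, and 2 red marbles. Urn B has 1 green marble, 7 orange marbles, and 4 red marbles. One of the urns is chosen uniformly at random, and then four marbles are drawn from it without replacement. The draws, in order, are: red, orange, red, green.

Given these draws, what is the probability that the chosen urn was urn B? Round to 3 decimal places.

0.175

Compute the likelihood of the observed sequence for each case: P(data | urn A) = (2/5)(1/4)(1/3)(2/2) = 0.033333; P(data | urn B) = (4/12)(7/11)(3/10)(1/9) = 0.0070707.
Weighting by the prior gives 1/2 · 0.033333 = 0.016667, 1/2 · 0.0070707 = 0.0035354; with total 0.020202.
So P(urn B | data) = (0.0035354) / (0.020202) = 0.175.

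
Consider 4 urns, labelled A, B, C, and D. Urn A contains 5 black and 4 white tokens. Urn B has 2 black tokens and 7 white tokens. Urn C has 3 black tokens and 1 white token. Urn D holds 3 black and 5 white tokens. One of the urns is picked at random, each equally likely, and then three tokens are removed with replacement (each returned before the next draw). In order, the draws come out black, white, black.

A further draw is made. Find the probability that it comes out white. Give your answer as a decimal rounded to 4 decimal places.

0.4477

Under each hypothesis, the probability of the observed sequence is: P(data | urn A) = (5/9)(4/9)(5/9) = 0.13717; P(data | urn B) = (2/9)(7/9)(2/9) = 0.038409; P(data | urn C) = (3/4)(1/4)(3/4) = 0.14062; P(data | urn D) = (3/8)(5/8)(3/8) = 0.087891.
Multiplying each by its prior: 1/4 · 0.13717 = 0.034294, 1/4 · 0.038409 = 0.0096022, 1/4 · 0.14062 = 0.035156, 1/4 · 0.087891 = 0.021973; summing to 0.10102.
Dividing through by the total gives posterior P(urn A | data) = 0.33946, P(urn B | data) = 0.095048, P(urn C | data) = 0.348, P(urn D | data) = 0.2175.
Averaging over the posterior, P(white next | data) = (4/9)(0.33946) + (7/9)(0.095048) + (1/4)(0.348) + (5/8)(0.2175) = 0.44773.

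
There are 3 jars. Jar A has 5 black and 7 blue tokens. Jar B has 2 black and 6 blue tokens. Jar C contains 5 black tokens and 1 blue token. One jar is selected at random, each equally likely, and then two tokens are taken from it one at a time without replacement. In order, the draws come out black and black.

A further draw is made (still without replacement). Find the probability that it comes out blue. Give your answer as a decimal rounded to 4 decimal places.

For each hypothesis, P(data | H) works out to: P(data | jar A) = (5/12)(4/11) = 5/33; P(data | jar B) = (2/8)(1/7) = 1/28; P(data | jar C) = (5/6)(4/5) = 2/3.
Weighting by the prior gives 1/3 · 5/33 = 5/99, 1/3 · 1/28 = 1/84, 1/3 · 2/3 = 2/9; summing to 263/924.
Normalising, the posterior is P(jar A | data) = 140/789, P(jar B | data) = 11/263, P(jar C | data) = 616/789.
Averaging over the posterior, P(blue next | data) = (7/10)(140/789) + (1)(11/263) + (1/4)(616/789) = 95/263.

0.3612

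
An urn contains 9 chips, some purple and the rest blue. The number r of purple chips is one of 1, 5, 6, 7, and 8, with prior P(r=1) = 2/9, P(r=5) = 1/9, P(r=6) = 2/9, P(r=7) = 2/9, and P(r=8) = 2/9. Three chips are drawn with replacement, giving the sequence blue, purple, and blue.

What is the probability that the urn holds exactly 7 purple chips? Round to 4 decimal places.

Compute the likelihood of the observed sequence for each case: P(data | r = 1) = (8/9)(1/9)(8/9) = 0.087791; P(data | r = 5) = (4/9)(5/9)(4/9) = 0.10974; P(data | r = 6) = (3/9)(6/9)(3/9) = 0.074074; P(data | r = 7) = (2/9)(7/9)(2/9) = 0.038409; P(data | r = 8) = (1/9)(8/9)(1/9) = 0.010974.
Weighting by the prior gives 2/9 · 0.087791 = 0.019509, 1/9 · 0.10974 = 0.012193, 2/9 · 0.074074 = 0.016461, 2/9 · 0.038409 = 0.0085353, 2/9 · 0.010974 = 0.0024387; summing to 0.059137.
Hence P(r = 7 | data) = (0.0085353) / (0.059137) = 0.14433.

0.1443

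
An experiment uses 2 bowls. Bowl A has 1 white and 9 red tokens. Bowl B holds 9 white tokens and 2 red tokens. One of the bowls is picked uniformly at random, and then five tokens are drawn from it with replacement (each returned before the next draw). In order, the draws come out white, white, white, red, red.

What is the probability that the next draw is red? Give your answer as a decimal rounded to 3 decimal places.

0.213

For each hypothesis, P(data | H) works out to: P(data | bowl A) = (1/10)(1/10)(1/10)(9/10)(9/10) = 0.00081; P(data | bowl B) = (9/11)(9/11)(9/11)(2/11)(2/11) = 0.018106.
Weighting by the prior gives 1/2 · 0.00081 = 0.000405, 1/2 · 0.018106 = 0.009053; with total 0.009458.
Dividing through by the total gives posterior P(bowl A | data) = 0.042821, P(bowl B | data) = 0.95718.
So P(red next | data) = Σ P(red next | H) P(H | data) = (9/10)(0.042821) + (2/11)(0.95718) = 0.21257.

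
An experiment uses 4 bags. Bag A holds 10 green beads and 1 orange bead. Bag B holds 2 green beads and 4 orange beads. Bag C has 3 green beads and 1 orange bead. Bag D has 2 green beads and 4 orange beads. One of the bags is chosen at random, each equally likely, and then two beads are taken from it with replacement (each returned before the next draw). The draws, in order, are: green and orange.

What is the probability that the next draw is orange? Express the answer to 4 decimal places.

Under each hypothesis, the probability of the observed sequence is: P(data | bag A) = (10/11)(1/11) = 0.082645; P(data | bag B) = (2/6)(4/6) = 0.22222; P(data | bag C) = (3/4)(1/4) = 0.1875; P(data | bag D) = (2/6)(4/6) = 0.22222.
Weighting by the prior gives 1/4 · 0.082645 = 0.020661, 1/4 · 0.22222 = 0.055556, 1/4 · 0.1875 = 0.046875, 1/4 · 0.22222 = 0.055556; these sum to 0.17865.
Dividing through by the total gives posterior P(bag A | data) = 0.11565, P(bag B | data) = 0.31098, P(bag C | data) = 0.26239, P(bag D | data) = 0.31098.
So P(orange next | data) = Σ P(orange next | H) P(H | data) = (1/11)(0.11565) + (2/3)(0.31098) + (1/4)(0.26239) + (2/3)(0.31098) = 0.49075.

0.4907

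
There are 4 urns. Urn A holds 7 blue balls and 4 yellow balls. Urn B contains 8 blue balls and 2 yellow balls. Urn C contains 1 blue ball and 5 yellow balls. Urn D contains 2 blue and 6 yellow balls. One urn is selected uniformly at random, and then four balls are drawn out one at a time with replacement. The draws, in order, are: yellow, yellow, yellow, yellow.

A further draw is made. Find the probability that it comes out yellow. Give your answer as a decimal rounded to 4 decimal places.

For each hypothesis, P(data | H) works out to: P(data | urn A) = (4/11)(4/11)(4/11)(4/11) = 0.017485; P(data | urn B) = (2/10)(2/10)(2/10)(2/10) = 0.0016; P(data | urn C) = (5/6)(5/6)(5/6)(5/6) = 0.48225; P(data | urn D) = (6/8)(6/8)(6/8)(6/8) = 0.31641.
The prior-weighted likelihoods are 1/4 · 0.017485 = 0.0043713, 1/4 · 0.0016 = 0.0004, 1/4 · 0.48225 = 0.12056, 1/4 · 0.31641 = 0.079102; summing to 0.20444.
Normalising, the posterior is P(urn A | data) = 0.021382, P(urn B | data) = 0.0019566, P(urn C | data) = 0.58974, P(urn D | data) = 0.38693.
Averaging over the posterior, P(yellow next | data) = (4/11)(0.021382) + (1/5)(0.0019566) + (5/6)(0.58974) + (3/4)(0.38693) = 0.78981.

0.7898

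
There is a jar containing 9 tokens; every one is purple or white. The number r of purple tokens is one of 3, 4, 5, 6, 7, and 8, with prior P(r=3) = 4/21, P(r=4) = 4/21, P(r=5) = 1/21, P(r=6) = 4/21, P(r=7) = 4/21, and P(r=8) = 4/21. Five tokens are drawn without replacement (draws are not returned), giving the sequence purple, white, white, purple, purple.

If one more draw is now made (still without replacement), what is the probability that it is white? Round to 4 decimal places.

0.4091

Compute the likelihood of the observed sequence for each case: P(data | r = 3) = (3/9)(6/8)(5/7)(2/6)(1/5) = 0.011905; P(data | r = 4) = (4/9)(5/8)(4/7)(3/6)(2/5) = 0.031746; P(data | r = 5) = (5/9)(4/8)(3/7)(4/6)(3/5) = 0.047619; P(data | r = 6) = (6/9)(3/8)(2/7)(5/6)(4/5) = 0.047619; P(data | r = 7) = (7/9)(2/8)(1/7)(6/6)(5/5) = 0.027778; P(data | r = 8) = (8/9)(1/8)(0/7) = 0.
Weighting by the prior gives 4/21 · 0.011905 = 0.0022676, 4/21 · 0.031746 = 0.0060469, 1/21 · 0.047619 = 0.0022676, 4/21 · 0.047619 = 0.0090703, 4/21 · 0.027778 = 0.005291, 4/21 · 0 = 0; with total 0.024943.
The posterior is then P(r = 3 | data) = 0.090909, P(r = 4 | data) = 0.24242, P(r = 5 | data) = 0.090909, P(r = 6 | data) = 0.36364, P(r = 7 | data) = 0.21212, P(r = 8 | data) = 0.
The predictive probability is P(white next | data) = (1)(0.090909) + (3/4)(0.24242) + (1/2)(0.090909) + (1/4)(0.36364) + (0)(0.21212) = 0.40909.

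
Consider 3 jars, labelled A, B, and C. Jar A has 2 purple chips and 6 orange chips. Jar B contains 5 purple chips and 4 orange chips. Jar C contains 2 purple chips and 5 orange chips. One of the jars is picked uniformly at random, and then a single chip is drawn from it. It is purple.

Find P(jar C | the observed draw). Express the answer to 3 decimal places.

Under each hypothesis, the probability of this draw is: P(data | jar A) = (2/8) = 1/4; P(data | jar B) = (5/9) = 5/9; P(data | jar C) = (2/7) = 2/7.
Multiplying each by its prior: 1/3 · 1/4 = 1/12, 1/3 · 5/9 = 5/27, 1/3 · 2/7 = 2/21; these sum to 275/756.
So P(jar C | data) = (2/21) / (275/756) = 72/275.

0.262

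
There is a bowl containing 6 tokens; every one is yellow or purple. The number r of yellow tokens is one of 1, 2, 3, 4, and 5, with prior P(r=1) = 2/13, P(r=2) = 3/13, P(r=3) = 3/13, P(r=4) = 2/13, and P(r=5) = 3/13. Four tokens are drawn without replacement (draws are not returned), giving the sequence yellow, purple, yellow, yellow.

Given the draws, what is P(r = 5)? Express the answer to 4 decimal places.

For each hypothesis, P(data | H) works out to: P(data | r = 1) = (1/6)(5/5)(0/4) = 0; P(data | r = 2) = (2/6)(4/5)(1/4)(0/3) = 0; P(data | r = 3) = (3/6)(3/5)(2/4)(1/3) = 1/20; P(data | r = 4) = (4/6)(2/5)(3/4)(2/3) = 2/15; P(data | r = 5) = (5/6)(1/5)(4/4)(3/3) = 1/6.
The prior-weighted likelihoods are 2/13 · 0 = 0, 3/13 · 0 = 0, 3/13 · 1/20 = 3/260, 2/13 · 2/15 = 4/195, 3/13 · 1/6 = 1/26; with total 11/156.
By Bayes' rule, P(r = 5 | data) = (1/26) / (11/156) = 6/11.

0.5455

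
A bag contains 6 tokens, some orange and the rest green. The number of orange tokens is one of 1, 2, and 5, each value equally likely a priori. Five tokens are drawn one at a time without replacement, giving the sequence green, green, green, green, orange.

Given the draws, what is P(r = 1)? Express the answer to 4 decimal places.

Under each hypothesis, the probability of the observed sequence is: P(data | r = 1) = (5/6)(4/5)(3/4)(2/3)(1/2) = 1/6; P(data | r = 2) = (4/6)(3/5)(2/4)(1/3)(2/2) = 1/15; P(data | r = 5) = (1/6)(0/5) = 0.
The prior-weighted likelihoods are 1/3 · 1/6 = 1/18, 1/3 · 1/15 = 1/45, 1/3 · 0 = 0; with total 7/90.
Therefore the posterior P(r = 1 | data) = (1/18) / (7/90) = 5/7.

0.7143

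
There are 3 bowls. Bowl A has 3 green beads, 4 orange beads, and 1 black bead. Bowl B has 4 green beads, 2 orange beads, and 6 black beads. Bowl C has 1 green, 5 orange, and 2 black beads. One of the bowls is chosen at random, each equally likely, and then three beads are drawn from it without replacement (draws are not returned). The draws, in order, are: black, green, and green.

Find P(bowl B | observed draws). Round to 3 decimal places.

Under each hypothesis, the probability of the observed sequence is: P(data | bowl A) = (1/8)(3/7)(2/6) = 0.017857; P(data | bowl B) = (6/12)(4/11)(3/10) = 0.054545; P(data | bowl C) = (2/8)(1/7)(0/6) = 0.
Multiplying each by its prior: 1/3 · 0.017857 = 0.0059524, 1/3 · 0.054545 = 0.018182, 1/3 · 0 = 0; with total 0.024134.
By Bayes' rule, P(bowl B | data) = (0.018182) / (0.024134) = 0.75336.

0.753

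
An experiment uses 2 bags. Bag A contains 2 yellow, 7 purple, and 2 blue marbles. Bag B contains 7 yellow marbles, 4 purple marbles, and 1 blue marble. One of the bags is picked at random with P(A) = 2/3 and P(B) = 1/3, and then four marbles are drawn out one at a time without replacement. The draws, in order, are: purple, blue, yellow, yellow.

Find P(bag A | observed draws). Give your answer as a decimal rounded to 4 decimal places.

Compute the likelihood of the observed sequence for each case: P(data | bag A) = (7/11)(2/10)(2/9)(1/8) = 0.0035354; P(data | bag B) = (4/12)(1/11)(7/10)(6/9) = 0.014141.
Weighting by the prior gives 2/3 · 0.0035354 = 0.0023569, 1/3 · 0.014141 = 0.0047138; with total 0.0070707.
Therefore the posterior P(bag A | data) = (0.0023569) / (0.0070707) = 0.33333.

0.3333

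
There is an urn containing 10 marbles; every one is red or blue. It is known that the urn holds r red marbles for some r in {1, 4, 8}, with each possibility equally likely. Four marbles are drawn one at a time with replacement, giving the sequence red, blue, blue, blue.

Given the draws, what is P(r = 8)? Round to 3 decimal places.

The likelihood of the observed sequence under each hypothesis: P(data | r = 1) = (1/10)(9/10)(9/10)(9/10) = 0.0729; P(data | r = 4) = (4/10)(6/10)(6/10)(6/10) = 0.0864; P(data | r = 8) = (8/10)(2/10)(2/10)(2/10) = 0.0064.
The prior-weighted likelihoods are 1/3 · 0.0729 = 0.0243, 1/3 · 0.0864 = 0.0288, 1/3 · 0.0064 = 0.0021333; summing to 0.055233.
Therefore the posterior P(r = 8 | data) = (0.0021333) / (0.055233) = 0.038624.

0.039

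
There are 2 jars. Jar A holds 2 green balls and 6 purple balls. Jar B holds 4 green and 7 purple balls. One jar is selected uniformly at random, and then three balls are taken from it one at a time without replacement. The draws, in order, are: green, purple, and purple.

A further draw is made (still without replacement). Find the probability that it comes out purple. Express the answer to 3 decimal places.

0.715

Compute the likelihood of the observed sequence for each case: P(data | jar A) = (2/8)(6/7)(5/6) = 0.17857; P(data | jar B) = (4/11)(7/10)(6/9) = 0.1697.
The prior-weighted likelihoods are 1/2 · 0.17857 = 0.089286, 1/2 · 0.1697 = 0.084848; with total 0.17413.
Dividing through by the total gives posterior P(jar A | data) = 0.51274, P(jar B | data) = 0.48726.
So P(purple next | data) = Σ P(purple next | H) P(H | data) = (4/5)(0.51274) + (5/8)(0.48726) = 0.71473.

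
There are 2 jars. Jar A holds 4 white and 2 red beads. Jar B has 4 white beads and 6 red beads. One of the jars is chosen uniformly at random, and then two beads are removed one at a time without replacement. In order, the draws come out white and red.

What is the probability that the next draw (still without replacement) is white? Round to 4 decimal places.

Compute the likelihood of the observed sequence for each case: P(data | jar A) = (4/6)(2/5) = 4/15; P(data | jar B) = (4/10)(6/9) = 4/15.
Multiplying each by its prior: 1/2 · 4/15 = 2/15, 1/2 · 4/15 = 2/15; these sum to 4/15.
Dividing through by the total gives posterior P(jar A | data) = 1/2, P(jar B | data) = 1/2.
So P(white next | data) = Σ P(white next | H) P(H | data) = (3/4)(1/2) + (3/8)(1/2) = 9/16.

0.5625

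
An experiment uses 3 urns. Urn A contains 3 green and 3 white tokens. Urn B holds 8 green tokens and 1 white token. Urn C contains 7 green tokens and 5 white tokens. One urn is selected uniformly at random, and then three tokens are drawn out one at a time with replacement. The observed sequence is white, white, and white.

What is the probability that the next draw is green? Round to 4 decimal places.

Compute the likelihood of the observed sequence for each case: P(data | urn A) = (3/6)(3/6)(3/6) = 0.125; P(data | urn B) = (1/9)(1/9)(1/9) = 0.0013717; P(data | urn C) = (5/12)(5/12)(5/12) = 0.072338.
Weighting by the prior gives 1/3 · 0.125 = 0.041667, 1/3 · 0.0013717 = 0.00045725, 1/3 · 0.072338 = 0.024113; these sum to 0.066237.
The posterior is then P(urn A | data) = 0.62906, P(urn B | data) = 0.0069032, P(urn C | data) = 0.36404.
So P(green next | data) = Σ P(green next | H) P(H | data) = (1/2)(0.62906) + (8/9)(0.0069032) + (7/12)(0.36404) = 0.53302.

0.5330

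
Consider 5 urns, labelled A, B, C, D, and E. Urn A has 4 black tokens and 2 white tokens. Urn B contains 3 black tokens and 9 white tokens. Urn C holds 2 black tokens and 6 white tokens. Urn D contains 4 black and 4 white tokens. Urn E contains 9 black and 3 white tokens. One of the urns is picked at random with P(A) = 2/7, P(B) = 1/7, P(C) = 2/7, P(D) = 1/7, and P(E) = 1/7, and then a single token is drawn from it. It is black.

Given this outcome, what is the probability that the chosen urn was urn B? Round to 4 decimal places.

0.0750

For each hypothesis, P(data | H) works out to: P(data | urn A) = (4/6) = 2/3; P(data | urn B) = (3/12) = 1/4; P(data | urn C) = (2/8) = 1/4; P(data | urn D) = (4/8) = 1/2; P(data | urn E) = (9/12) = 3/4.
The prior-weighted likelihoods are 2/7 · 2/3 = 4/21, 1/7 · 1/4 = 1/28, 2/7 · 1/4 = 1/14, 1/7 · 1/2 = 1/14, 1/7 · 3/4 = 3/28; with total 10/21.
Therefore the posterior P(urn B | data) = (1/28) / (10/21) = 3/40.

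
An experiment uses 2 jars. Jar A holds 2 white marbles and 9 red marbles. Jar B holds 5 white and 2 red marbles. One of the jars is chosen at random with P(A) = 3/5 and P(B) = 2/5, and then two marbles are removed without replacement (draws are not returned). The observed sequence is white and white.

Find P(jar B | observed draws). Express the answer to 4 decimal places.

Under each hypothesis, the probability of the observed sequence is: P(data | jar A) = (2/11)(1/10) = 0.018182; P(data | jar B) = (5/7)(4/6) = 0.47619.
The prior-weighted likelihoods are 3/5 · 0.018182 = 0.010909, 2/5 · 0.47619 = 0.19048; with total 0.20139.
By Bayes' rule, P(jar B | data) = (0.19048) / (0.20139) = 0.94583.

0.9458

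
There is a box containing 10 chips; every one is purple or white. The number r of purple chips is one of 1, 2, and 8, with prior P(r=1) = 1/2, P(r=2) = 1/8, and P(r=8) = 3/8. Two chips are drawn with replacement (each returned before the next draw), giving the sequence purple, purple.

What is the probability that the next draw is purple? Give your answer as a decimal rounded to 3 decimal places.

0.774

Under each hypothesis, the probability of the observed sequence is: P(data | r = 1) = (1/10)(1/10) = 1/100; P(data | r = 2) = (2/10)(2/10) = 1/25; P(data | r = 8) = (8/10)(8/10) = 16/25.
The prior-weighted likelihoods are 1/2 · 1/100 = 1/200, 1/8 · 1/25 = 1/200, 3/8 · 16/25 = 6/25; summing to 1/4.
Dividing through by the total gives posterior P(r = 1 | data) = 1/50, P(r = 2 | data) = 1/50, P(r = 8 | data) = 24/25.
The predictive probability is P(purple next | data) = (1/10)(1/50) + (1/5)(1/50) + (4/5)(24/25) = 387/500.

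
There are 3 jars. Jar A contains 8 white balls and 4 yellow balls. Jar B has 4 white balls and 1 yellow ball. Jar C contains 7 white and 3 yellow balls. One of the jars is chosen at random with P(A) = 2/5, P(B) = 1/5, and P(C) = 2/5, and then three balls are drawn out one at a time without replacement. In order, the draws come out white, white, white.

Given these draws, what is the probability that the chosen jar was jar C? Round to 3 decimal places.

Under each hypothesis, the probability of the observed sequence is: P(data | jar A) = (8/12)(7/11)(6/10) = 14/55; P(data | jar B) = (4/5)(3/4)(2/3) = 2/5; P(data | jar C) = (7/10)(6/9)(5/8) = 7/24.
Weighting by the prior gives 2/5 · 14/55 = 28/275, 1/5 · 2/5 = 2/25, 2/5 · 7/24 = 7/60; with total 197/660.
By Bayes' rule, P(jar C | data) = (7/60) / (197/660) = 77/197.

0.391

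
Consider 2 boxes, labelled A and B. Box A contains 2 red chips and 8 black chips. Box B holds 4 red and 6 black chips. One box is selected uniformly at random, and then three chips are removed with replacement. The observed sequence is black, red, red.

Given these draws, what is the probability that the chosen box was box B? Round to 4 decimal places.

0.7500

The likelihood of the observed sequence under each hypothesis: P(data | box A) = (8/10)(2/10)(2/10) = 4/125; P(data | box B) = (6/10)(4/10)(4/10) = 12/125.
Multiplying each by its prior: 1/2 · 4/125 = 2/125, 1/2 · 12/125 = 6/125; summing to 8/125.
So P(box B | data) = (6/125) / (8/125) = 3/4.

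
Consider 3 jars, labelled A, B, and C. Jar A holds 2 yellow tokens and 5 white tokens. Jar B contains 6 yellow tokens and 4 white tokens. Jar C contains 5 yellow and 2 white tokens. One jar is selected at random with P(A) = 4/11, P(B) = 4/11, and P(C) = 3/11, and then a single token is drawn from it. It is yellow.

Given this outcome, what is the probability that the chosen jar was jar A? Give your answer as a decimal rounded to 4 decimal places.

For each hypothesis, P(data | H) works out to: P(data | jar A) = (2/7) = 2/7; P(data | jar B) = (6/10) = 3/5; P(data | jar C) = (5/7) = 5/7.
The prior-weighted likelihoods are 4/11 · 2/7 = 8/77, 4/11 · 3/5 = 12/55, 3/11 · 5/7 = 15/77; with total 199/385.
Therefore the posterior P(jar A | data) = (8/77) / (199/385) = 40/199.

0.2010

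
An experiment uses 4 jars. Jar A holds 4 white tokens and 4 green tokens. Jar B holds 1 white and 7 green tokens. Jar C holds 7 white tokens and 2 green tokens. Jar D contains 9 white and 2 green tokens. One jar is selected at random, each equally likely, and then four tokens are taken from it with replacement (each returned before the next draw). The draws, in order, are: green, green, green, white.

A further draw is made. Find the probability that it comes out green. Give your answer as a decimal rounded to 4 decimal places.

The likelihood of the observed sequence under each hypothesis: P(data | jar A) = (4/8)(4/8)(4/8)(4/8) = 0.0625; P(data | jar B) = (7/8)(7/8)(7/8)(1/8) = 0.08374; P(data | jar C) = (2/9)(2/9)(2/9)(7/9) = 0.0085353; P(data | jar D) = (2/11)(2/11)(2/11)(9/11) = 0.0049177.
The prior-weighted likelihoods are 1/4 · 0.0625 = 0.015625, 1/4 · 0.08374 = 0.020935, 1/4 · 0.0085353 = 0.0021338, 1/4 · 0.0049177 = 0.0012294; summing to 0.039923.
Dividing through by the total gives posterior P(jar A | data) = 0.39138, P(jar B | data) = 0.52438, P(jar C | data) = 0.053448, P(jar D | data) = 0.030795.
So P(green next | data) = Σ P(green next | H) P(H | data) = (1/2)(0.39138) + (7/8)(0.52438) + (2/9)(0.053448) + (2/11)(0.030795) = 0.672.

0.6720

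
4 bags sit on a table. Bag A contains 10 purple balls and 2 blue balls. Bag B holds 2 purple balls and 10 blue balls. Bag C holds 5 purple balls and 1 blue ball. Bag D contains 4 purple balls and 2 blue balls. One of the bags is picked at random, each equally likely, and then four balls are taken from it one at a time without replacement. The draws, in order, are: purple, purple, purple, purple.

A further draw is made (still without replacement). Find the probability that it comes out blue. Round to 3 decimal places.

0.412

For each hypothesis, P(data | H) works out to: P(data | bag A) = (10/12)(9/11)(8/10)(7/9) = 14/33; P(data | bag B) = (2/12)(1/11)(0/10) = 0; P(data | bag C) = (5/6)(4/5)(3/4)(2/3) = 1/3; P(data | bag D) = (4/6)(3/5)(2/4)(1/3) = 1/15.
The prior-weighted likelihoods are 1/4 · 14/33 = 7/66, 1/4 · 0 = 0, 1/4 · 1/3 = 1/12, 1/4 · 1/15 = 1/60; with total 34/165.
The posterior is then P(bag A | data) = 35/68, P(bag B | data) = 0, P(bag C | data) = 55/136, P(bag D | data) = 11/136.
So P(blue next | data) = Σ P(blue next | H) P(H | data) = (1/4)(35/68) + (1/2)(55/136) + (1)(11/136) = 7/17.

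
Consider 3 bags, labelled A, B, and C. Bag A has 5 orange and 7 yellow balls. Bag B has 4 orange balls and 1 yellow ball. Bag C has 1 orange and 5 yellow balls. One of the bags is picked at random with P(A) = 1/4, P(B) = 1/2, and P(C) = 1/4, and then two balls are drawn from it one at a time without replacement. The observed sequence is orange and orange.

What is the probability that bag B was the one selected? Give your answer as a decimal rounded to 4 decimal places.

Under each hypothesis, the probability of the observed sequence is: P(data | bag A) = (5/12)(4/11) = 5/33; P(data | bag B) = (4/5)(3/4) = 3/5; P(data | bag C) = (1/6)(0/5) = 0.
Weighting by the prior gives 1/4 · 5/33 = 5/132, 1/2 · 3/5 = 3/10, 1/4 · 0 = 0; with total 223/660.
Hence P(bag B | data) = (3/10) / (223/660) = 198/223.

0.8879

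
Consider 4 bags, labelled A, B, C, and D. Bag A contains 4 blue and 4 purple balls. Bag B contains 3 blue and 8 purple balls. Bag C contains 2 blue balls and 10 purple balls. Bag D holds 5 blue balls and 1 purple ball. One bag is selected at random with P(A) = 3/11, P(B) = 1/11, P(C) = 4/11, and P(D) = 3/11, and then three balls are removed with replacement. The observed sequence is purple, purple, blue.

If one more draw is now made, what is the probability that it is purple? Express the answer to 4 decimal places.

0.6559

Under each hypothesis, the probability of the observed sequence is: P(data | bag A) = (4/8)(4/8)(4/8) = 0.125; P(data | bag B) = (8/11)(8/11)(3/11) = 0.14425; P(data | bag C) = (10/12)(10/12)(2/12) = 0.11574; P(data | bag D) = (1/6)(1/6)(5/6) = 0.023148.
Weighting by the prior gives 3/11 · 0.125 = 0.034091, 1/11 · 0.14425 = 0.013114, 4/11 · 0.11574 = 0.042088, 3/11 · 0.023148 = 0.0063131; with total 0.095605.
Normalising, the posterior is P(bag A | data) = 0.35658, P(bag B | data) = 0.13717, P(bag C | data) = 0.44022, P(bag D | data) = 0.066033.
The predictive probability is P(purple next | data) = (1/2)(0.35658) + (8/11)(0.13717) + (5/6)(0.44022) + (1/6)(0.066033) = 0.6559.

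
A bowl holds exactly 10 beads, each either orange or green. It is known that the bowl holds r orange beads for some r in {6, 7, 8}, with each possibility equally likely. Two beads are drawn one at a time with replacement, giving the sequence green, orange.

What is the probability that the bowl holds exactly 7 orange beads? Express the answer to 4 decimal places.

For each hypothesis, P(data | H) works out to: P(data | r = 6) = (4/10)(6/10) = 6/25; P(data | r = 7) = (3/10)(7/10) = 21/100; P(data | r = 8) = (2/10)(8/10) = 4/25.
Weighting by the prior gives 1/3 · 6/25 = 2/25, 1/3 · 21/100 = 7/100, 1/3 · 4/25 = 4/75; these sum to 61/300.
By Bayes' rule, P(r = 7 | data) = (7/100) / (61/300) = 21/61.

0.3443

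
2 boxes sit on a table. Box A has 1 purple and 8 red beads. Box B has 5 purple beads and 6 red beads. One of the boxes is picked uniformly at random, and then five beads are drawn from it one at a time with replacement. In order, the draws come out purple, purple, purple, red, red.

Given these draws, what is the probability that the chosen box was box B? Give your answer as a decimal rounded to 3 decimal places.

0.963

Under each hypothesis, the probability of the observed sequence is: P(data | box A) = (1/9)(1/9)(1/9)(8/9)(8/9) = 0.0010838; P(data | box B) = (5/11)(5/11)(5/11)(6/11)(6/11) = 0.027941.
Multiplying each by its prior: 1/2 · 0.0010838 = 0.00054192, 1/2 · 0.027941 = 0.013971; summing to 0.014513.
By Bayes' rule, P(box B | data) = (0.013971) / (0.014513) = 0.96266.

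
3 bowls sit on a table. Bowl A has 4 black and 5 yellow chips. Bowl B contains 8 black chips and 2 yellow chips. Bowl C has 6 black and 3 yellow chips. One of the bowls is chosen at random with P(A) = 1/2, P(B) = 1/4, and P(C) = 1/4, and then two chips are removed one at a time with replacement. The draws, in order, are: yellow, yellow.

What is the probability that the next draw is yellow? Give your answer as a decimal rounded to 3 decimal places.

0.505

For each hypothesis, P(data | H) works out to: P(data | bowl A) = (5/9)(5/9) = 0.30864; P(data | bowl B) = (2/10)(2/10) = 0.04; P(data | bowl C) = (3/9)(3/9) = 0.11111.
Weighting by the prior gives 1/2 · 0.30864 = 0.15432, 1/4 · 0.04 = 0.01, 1/4 · 0.11111 = 0.027778; summing to 0.1921.
The posterior is then P(bowl A | data) = 0.80334, P(bowl B | data) = 0.052057, P(bowl C | data) = 0.1446.
The predictive probability is P(yellow next | data) = (5/9)(0.80334) + (1/5)(0.052057) + (1/3)(0.1446) = 0.50491.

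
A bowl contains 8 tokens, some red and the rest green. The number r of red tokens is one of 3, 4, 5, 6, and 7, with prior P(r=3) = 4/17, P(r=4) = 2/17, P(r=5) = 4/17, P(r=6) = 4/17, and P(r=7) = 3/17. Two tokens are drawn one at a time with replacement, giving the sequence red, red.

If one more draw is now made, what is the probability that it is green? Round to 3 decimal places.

For each hypothesis, P(data | H) works out to: P(data | r = 3) = (3/8)(3/8) = 0.14062; P(data | r = 4) = (4/8)(4/8) = 0.25; P(data | r = 5) = (5/8)(5/8) = 0.39062; P(data | r = 6) = (6/8)(6/8) = 0.5625; P(data | r = 7) = (7/8)(7/8) = 0.76562.
Multiplying each by its prior: 4/17 · 0.14062 = 0.033088, 2/17 · 0.25 = 0.029412, 4/17 · 0.39062 = 0.091912, 4/17 · 0.5625 = 0.13235, 3/17 · 0.76562 = 0.13511; these sum to 0.42188.
The posterior is then P(r = 3 | data) = 0.078431, P(r = 4 | data) = 0.069717, P(r = 5 | data) = 0.21786, P(r = 6 | data) = 0.31373, P(r = 7 | data) = 0.32026.
So P(green next | data) = Σ P(green next | H) P(H | data) = (5/8)(0.078431) + (1/2)(0.069717) + (3/8)(0.21786) + (1/4)(0.31373) + (1/8)(0.32026) = 0.28404.

0.284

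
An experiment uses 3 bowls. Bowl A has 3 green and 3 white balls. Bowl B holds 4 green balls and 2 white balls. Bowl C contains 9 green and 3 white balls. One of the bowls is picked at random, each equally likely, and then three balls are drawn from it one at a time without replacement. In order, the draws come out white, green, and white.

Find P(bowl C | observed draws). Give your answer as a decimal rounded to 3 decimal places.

Under each hypothesis, the probability of the observed sequence is: P(data | bowl A) = (3/6)(3/5)(2/4) = 3/20; P(data | bowl B) = (2/6)(4/5)(1/4) = 1/15; P(data | bowl C) = (3/12)(9/11)(2/10) = 9/220.
Weighting by the prior gives 1/3 · 3/20 = 1/20, 1/3 · 1/15 = 1/45, 1/3 · 9/220 = 3/220; summing to 17/198.
Hence P(bowl C | data) = (3/220) / (17/198) = 27/170.

0.159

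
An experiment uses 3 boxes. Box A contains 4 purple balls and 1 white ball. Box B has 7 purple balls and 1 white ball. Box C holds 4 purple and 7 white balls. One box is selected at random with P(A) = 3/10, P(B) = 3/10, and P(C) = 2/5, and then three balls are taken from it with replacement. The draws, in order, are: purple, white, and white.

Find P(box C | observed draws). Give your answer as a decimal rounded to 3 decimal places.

The likelihood of the observed sequence under each hypothesis: P(data | box A) = (4/5)(1/5)(1/5) = 0.032; P(data | box B) = (7/8)(1/8)(1/8) = 0.013672; P(data | box C) = (4/11)(7/11)(7/11) = 0.14726.
The prior-weighted likelihoods are 3/10 · 0.032 = 0.0096, 3/10 · 0.013672 = 0.0041016, 2/5 · 0.14726 = 0.058903; with total 0.072605.
So P(box C | data) = (0.058903) / (0.072605) = 0.81129.

0.811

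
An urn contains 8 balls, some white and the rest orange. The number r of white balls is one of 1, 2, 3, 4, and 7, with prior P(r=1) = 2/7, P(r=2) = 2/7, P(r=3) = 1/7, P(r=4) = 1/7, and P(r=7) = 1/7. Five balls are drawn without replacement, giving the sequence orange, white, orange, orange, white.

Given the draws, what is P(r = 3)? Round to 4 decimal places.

The likelihood of the observed sequence under each hypothesis: P(data | r = 1) = (7/8)(1/7)(6/6)(5/5)(0/4) = 0; P(data | r = 2) = (6/8)(2/7)(5/6)(4/5)(1/4) = 0.035714; P(data | r = 3) = (5/8)(3/7)(4/6)(3/5)(2/4) = 0.053571; P(data | r = 4) = (4/8)(4/7)(3/6)(2/5)(3/4) = 0.042857; P(data | r = 7) = (1/8)(7/7)(0/6) = 0.
Multiplying each by its prior: 2/7 · 0 = 0, 2/7 · 0.035714 = 0.010204, 1/7 · 0.053571 = 0.0076531, 1/7 · 0.042857 = 0.0061224, 1/7 · 0 = 0; these sum to 0.02398.
Hence P(r = 3 | data) = (0.0076531) / (0.02398) = 0.31915.

0.3191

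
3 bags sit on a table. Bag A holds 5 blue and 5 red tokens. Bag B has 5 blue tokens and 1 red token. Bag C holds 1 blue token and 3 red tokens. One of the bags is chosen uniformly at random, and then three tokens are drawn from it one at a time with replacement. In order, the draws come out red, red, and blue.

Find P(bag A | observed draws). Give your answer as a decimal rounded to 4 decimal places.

For each hypothesis, P(data | H) works out to: P(data | bag A) = (5/10)(5/10)(5/10) = 0.125; P(data | bag B) = (1/6)(1/6)(5/6) = 0.023148; P(data | bag C) = (3/4)(3/4)(1/4) = 0.14062.
The prior-weighted likelihoods are 1/3 · 0.125 = 0.041667, 1/3 · 0.023148 = 0.007716, 1/3 · 0.14062 = 0.046875; summing to 0.096258.
Therefore the posterior P(bag A | data) = (0.041667) / (0.096258) = 0.43287.

0.4329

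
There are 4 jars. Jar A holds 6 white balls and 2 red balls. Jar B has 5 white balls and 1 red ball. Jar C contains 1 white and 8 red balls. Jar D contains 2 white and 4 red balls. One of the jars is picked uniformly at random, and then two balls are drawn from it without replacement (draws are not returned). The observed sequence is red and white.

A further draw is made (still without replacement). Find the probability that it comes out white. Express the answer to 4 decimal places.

Compute the likelihood of the observed sequence for each case: P(data | jar A) = (2/8)(6/7) = 0.21429; P(data | jar B) = (1/6)(5/5) = 0.16667; P(data | jar C) = (8/9)(1/8) = 0.11111; P(data | jar D) = (4/6)(2/5) = 0.26667.
Weighting by the prior gives 1/4 · 0.21429 = 0.053571, 1/4 · 0.16667 = 0.041667, 1/4 · 0.11111 = 0.027778, 1/4 · 0.26667 = 0.066667; with total 0.18968.
Normalising, the posterior is P(jar A | data) = 0.28243, P(jar B | data) = 0.21967, P(jar C | data) = 0.14644, P(jar D | data) = 0.35146.
The predictive probability is P(white next | data) = (5/6)(0.28243) + (1)(0.21967) + (0)(0.14644) + (1/4)(0.35146) = 0.54289.

0.5429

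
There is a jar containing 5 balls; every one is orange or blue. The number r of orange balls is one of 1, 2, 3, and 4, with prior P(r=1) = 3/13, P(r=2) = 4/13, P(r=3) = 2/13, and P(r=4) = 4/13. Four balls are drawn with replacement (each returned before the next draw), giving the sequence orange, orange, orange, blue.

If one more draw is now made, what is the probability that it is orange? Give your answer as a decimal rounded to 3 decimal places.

The likelihood of the observed sequence under each hypothesis: P(data | r = 1) = (1/5)(1/5)(1/5)(4/5) = 0.0064; P(data | r = 2) = (2/5)(2/5)(2/5)(3/5) = 0.0384; P(data | r = 3) = (3/5)(3/5)(3/5)(2/5) = 0.0864; P(data | r = 4) = (4/5)(4/5)(4/5)(1/5) = 0.1024.
Multiplying each by its prior: 3/13 · 0.0064 = 0.0014769, 4/13 · 0.0384 = 0.011815, 2/13 · 0.0864 = 0.013292, 4/13 · 0.1024 = 0.031508; summing to 0.058092.
Normalising, the posterior is P(r = 1 | data) = 0.025424, P(r = 2 | data) = 0.20339, P(r = 3 | data) = 0.22881, P(r = 4 | data) = 0.54237.
The predictive probability is P(orange next | data) = (1/5)(0.025424) + (2/5)(0.20339) + (3/5)(0.22881) + (4/5)(0.54237) = 0.65763.

0.658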